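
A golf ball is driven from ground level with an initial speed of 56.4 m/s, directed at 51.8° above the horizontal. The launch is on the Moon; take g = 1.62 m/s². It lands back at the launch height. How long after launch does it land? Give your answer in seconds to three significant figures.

vₓ = 56.40 cos 51.8° = 34.88 m/s; v_y0 = 56.40 sin 51.8° = 44.32 m/s.
Time of flight on level ground: T = 2 v_y0 / g = 2 × 44.32 / 1.62 = 54.72 s.

54.7 s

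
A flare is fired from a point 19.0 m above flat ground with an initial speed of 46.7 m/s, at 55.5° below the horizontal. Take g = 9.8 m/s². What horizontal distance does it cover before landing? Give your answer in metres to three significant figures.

Horizontal component vₓ = 46.70 cos 55.5° = 26.45 m/s; vertical v_y0 = −38.49 m/s (downward).
The projectile lands when y = 19.0 + (−38.49) t − ½·9.80·t² = 0. Positive root: t = (−38.49 + √(38.49² + 2·9.80·19.0)) / 9.80 = (−38.49 + 43.05) / 9.80 = 0.4660 s.
Horizontal distance: R = vₓ t = 26.45 × 0.4660 = 12.33 m.

12.3 m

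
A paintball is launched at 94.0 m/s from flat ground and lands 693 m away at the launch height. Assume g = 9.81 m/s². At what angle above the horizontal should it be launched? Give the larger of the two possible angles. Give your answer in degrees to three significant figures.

64.9°

R = v₀² sin 2θ / g gives sin 2θ = gR/v₀² = 9.81·693/94.0² = 0.7694.
2θ = 50.30° or 180° − 50.30° = 129.7°, so θ = 25.15° or 64.85°.
The larger angle is 64.85°.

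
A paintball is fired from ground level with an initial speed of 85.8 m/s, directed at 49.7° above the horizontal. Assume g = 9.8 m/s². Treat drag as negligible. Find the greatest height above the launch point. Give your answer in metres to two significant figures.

220 m

Components: vₓ = 85.80 cos 49.7° = 55.49 m/s, v_y0 = 85.80 sin 49.7° = 65.44 m/s.
At the apex v_y = 0, so H = v_y0²/(2g) = 65.44²/19.60 = 218.5 m.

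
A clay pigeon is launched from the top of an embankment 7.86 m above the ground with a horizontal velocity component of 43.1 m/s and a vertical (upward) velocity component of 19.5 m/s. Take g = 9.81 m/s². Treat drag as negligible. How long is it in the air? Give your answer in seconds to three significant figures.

4.34 s

Vertical motion (up positive, ground at y = 0): 4.905 t² − (19.50) t − 7.86 = 0, so t = (19.50 + √(19.50² + 2·9.81·7.86)) / 9.81 = (19.50 + 23.12) / 9.81 = 4.344 s.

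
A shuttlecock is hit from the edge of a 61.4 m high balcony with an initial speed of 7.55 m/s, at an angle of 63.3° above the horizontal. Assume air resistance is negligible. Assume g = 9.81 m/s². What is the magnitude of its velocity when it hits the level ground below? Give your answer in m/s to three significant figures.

vₓ = 7.550 cos 63.3° = 3.392 m/s; v_y0 = 7.550 sin 63.3° = 6.745 m/s.
Vertical motion (up positive, ground at y = 0): 4.905 t² − (6.745) t − 61.4 = 0, so t = (6.745 + √(6.745² + 2·9.81·61.4)) / 9.81 = (6.745 + 35.36) / 9.81 = 4.292 s.
Vertical velocity at impact: v_y = v_y0 − g t = 6.745 − 9.81 × 4.292 = −35.36 m/s.
Speed: |v| = √(vₓ² + v_y²) = √(3.392² + 35.36²) = 35.52 m/s.

35.5 m/s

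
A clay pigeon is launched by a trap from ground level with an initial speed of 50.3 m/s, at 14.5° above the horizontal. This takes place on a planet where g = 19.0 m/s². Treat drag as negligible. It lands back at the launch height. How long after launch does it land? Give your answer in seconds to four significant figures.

Horizontal component vₓ = 50.30 cos 14.5° = 48.70 m/s; vertical v_y0 = 50.30 sin 14.5° = 12.59 m/s.
Landing at launch height ⇒ T = 2 v_y0 / g = 2 × 12.59 / 19.0 = 1.326 s.

1.326 s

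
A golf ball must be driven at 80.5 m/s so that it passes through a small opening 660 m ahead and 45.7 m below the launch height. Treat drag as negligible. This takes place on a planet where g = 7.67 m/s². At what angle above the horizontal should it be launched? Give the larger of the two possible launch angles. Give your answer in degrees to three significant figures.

Trajectory: y = x tanθ − g x² (1 + tan²θ)/(2v₀²). With x = 660, y = −45.7, v₀ = 80.5, g = 7.67:
257.8 tan²θ − 660 tanθ + (212.1) = 0.
tanθ = [660 ± √(660² − 4 × 257.8 × (212.1))] / (2 × 257.8) = (660 ± 465.7) / 515.6, giving tanθ = 0.3768 or 2.183.
θ = 20.65° or 65.39°; the larger is 65.39°.

65.4°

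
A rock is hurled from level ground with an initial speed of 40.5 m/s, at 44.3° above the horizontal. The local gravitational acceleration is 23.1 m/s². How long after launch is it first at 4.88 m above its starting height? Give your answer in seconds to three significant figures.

Components: vₓ = 40.50 cos 44.3° = 28.99 m/s, v_y0 = 40.50 sin 44.3° = 28.29 m/s.
Set y = v_y0 t − ½ g t² = 4.88: 11.55 t² − 28.29 t + 4.88 = 0.
Quadratic formula: t = (28.29 ± √574.63) / 23.1 = (28.29 ± 23.97) / 23.1 → t = 0.1868 s or 2.262 s.
The first (ascending) time is 0.1868 s.

0.187 s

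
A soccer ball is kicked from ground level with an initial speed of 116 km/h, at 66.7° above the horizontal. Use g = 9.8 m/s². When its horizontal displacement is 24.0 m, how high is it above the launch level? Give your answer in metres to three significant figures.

Convert: 116 km/h = 116/3.6 = 32.22 m/s.
Resolve: vₓ = 32.22 cos 66.7° = 12.75 m/s and v_y0 = 32.22 sin 66.7° = 29.59 m/s.
Time to reach x = 24.0 m: t = x/vₓ = 24.0/12.75 = 1.883 s.
Height: y = v_y0 t − ½ g t² = 29.59 × 1.883 − 4.900 × 1.883² = 55.73 − 17.37 = 38.35 m.

38.4 m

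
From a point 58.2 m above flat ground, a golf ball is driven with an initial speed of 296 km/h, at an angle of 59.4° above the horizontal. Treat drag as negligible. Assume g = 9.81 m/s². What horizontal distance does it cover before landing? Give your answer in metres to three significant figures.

637 m

Convert: 296 km/h = 296/3.6 = 82.22 m/s.
Components: vₓ = 82.22 cos 59.4° = 41.85 m/s, v_y0 = 82.22 sin 59.4° = 70.77 m/s.
With up positive and y = 0 at the ground: y(t) = 58.2 + (70.77) t − 4.905 t². Setting y = 0 and taking the positive root: t = [70.77 + √(70.77² + 2·9.81·58.2)] / 9.81 = (70.77 + 78.43) / 9.81 = 15.21 s.
Horizontal distance: R = vₓ t = 41.85 × 15.21 = 636.6 m.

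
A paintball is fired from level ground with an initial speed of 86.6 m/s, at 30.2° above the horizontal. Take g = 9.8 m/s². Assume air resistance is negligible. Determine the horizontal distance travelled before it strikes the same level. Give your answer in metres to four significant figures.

Resolve: vₓ = 86.60 cos 30.2° = 74.85 m/s and v_y0 = 86.60 sin 30.2° = 43.56 m/s.
Flight time T = 2 v_y0 / g = 8.890 s.
Range: R = vₓ T = 74.85 × 8.890 = 665.4 m.

665.4 m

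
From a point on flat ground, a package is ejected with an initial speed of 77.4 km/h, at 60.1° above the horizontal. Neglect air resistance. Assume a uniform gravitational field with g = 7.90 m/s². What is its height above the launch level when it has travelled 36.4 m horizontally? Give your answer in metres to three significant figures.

17.7 m

Convert: 77.4 km/h = 77.4/3.6 = 21.50 m/s.
Horizontal component vₓ = 21.50 cos 60.1° = 10.72 m/s; vertical v_y0 = 21.50 sin 60.1° = 18.64 m/s.
At x = 36.4 m, t = x/vₓ = 36.4/10.72 = 3.396 s.
Height: y = v_y0 t − ½ g t² = 18.64 × 3.396 − 3.950 × 3.396² = 63.30 − 45.56 = 17.74 m.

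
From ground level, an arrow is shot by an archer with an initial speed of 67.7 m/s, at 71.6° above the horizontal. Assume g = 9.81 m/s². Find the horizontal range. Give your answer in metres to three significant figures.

Components: vₓ = 67.70 cos 71.6° = 21.37 m/s, v_y0 = 67.70 sin 71.6° = 64.24 m/s.
Flight time T = 2 v_y0 / g = 13.10 s.
Range: R = vₓ T = 21.37 × 13.10 = 279.9 m.

280 m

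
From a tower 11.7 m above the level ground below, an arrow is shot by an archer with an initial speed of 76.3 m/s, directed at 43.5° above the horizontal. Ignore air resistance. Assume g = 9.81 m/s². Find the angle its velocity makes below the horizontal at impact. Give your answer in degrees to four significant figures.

44.64°

vₓ = 76.30 cos 43.5° = 55.35 m/s; v_y0 = 76.30 sin 43.5° = 52.52 m/s.
The projectile lands when y = 11.7 + (52.52) t − ½·9.81·t² = 0. Positive root: t = (52.52 + √(52.52² + 2·9.81·11.7)) / 9.81 = (52.52 + 54.66) / 9.81 = 10.93 s.
At impact: v_y = v_y0 − g t = −54.66 m/s; vₓ = 55.35 m/s.
Angle below horizontal: arctan(|v_y|/vₓ) = arctan(54.66/55.35) = 44.64°.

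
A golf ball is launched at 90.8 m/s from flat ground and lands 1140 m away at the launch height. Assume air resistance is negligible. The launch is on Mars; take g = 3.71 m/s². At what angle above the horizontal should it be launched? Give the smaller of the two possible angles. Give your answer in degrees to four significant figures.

R = v₀² sin 2θ / g gives sin 2θ = gR/v₀² = 3.71·1140/90.8² = 0.5130.
2θ = 30.86° or 180° − 30.86° = 149.1°, so θ = 15.43° or 74.57°.
The smaller angle is 15.43°.

15.43°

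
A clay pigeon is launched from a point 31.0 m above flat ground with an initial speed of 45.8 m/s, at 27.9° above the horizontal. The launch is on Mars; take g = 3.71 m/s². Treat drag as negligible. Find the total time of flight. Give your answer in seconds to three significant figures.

Resolve: vₓ = 45.80 cos 27.9° = 40.48 m/s and v_y0 = 45.80 sin 27.9° = 21.43 m/s.
Vertical motion (up positive, ground at y = 0): 1.855 t² − (21.43) t − 31.0 = 0, so t = (21.43 + √(21.43² + 2·3.71·31.0)) / 3.71 = (21.43 + 26.25) / 3.71 = 12.85 s.

12.9 s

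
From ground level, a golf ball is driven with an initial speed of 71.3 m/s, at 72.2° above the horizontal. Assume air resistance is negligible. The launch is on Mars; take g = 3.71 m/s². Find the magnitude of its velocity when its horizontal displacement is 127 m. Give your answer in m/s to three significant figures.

51.1 m/s

Components: vₓ = 71.30 cos 72.2° = 21.80 m/s, v_y0 = 71.30 sin 72.2° = 67.89 m/s.
x = vₓ t ⇒ t = 127/21.80 = 5.827 s.
Vertical velocity there: v_y = v_y0 − g t = 67.89 − 3.71 × 5.827 = 46.27 m/s.
Speed: √(vₓ² + v_y²) = √(21.80² + 46.27²) = 51.15 m/s.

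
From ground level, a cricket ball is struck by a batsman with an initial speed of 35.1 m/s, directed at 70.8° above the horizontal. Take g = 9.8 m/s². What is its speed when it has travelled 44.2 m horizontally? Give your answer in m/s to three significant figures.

12.3 m/s

Horizontal component vₓ = 35.10 cos 70.8° = 11.54 m/s; vertical v_y0 = 35.10 sin 70.8° = 33.15 m/s.
x = vₓ t ⇒ t = 44.2/11.54 = 3.829 s.
Vertical velocity there: v_y = v_y0 − g t = 33.15 − 9.80 × 3.829 = −4.377 m/s.
Speed: √(vₓ² + v_y²) = √(11.54² + 4.377²) = 12.35 m/s.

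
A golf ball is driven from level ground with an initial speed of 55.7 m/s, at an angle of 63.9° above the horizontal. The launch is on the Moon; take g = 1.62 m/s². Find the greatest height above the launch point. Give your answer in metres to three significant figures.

772 m

Horizontal component vₓ = 55.70 cos 63.9° = 24.50 m/s; vertical v_y0 = 55.70 sin 63.9° = 50.02 m/s.
Maximum height: H = v_y0² / (2g) = 50.02² / (2 × 1.62) = 772.2 m.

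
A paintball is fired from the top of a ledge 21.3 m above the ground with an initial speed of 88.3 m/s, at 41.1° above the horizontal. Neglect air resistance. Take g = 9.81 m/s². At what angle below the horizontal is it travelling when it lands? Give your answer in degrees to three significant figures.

42.8°

Horizontal component vₓ = 88.30 cos 41.1° = 66.54 m/s; vertical v_y0 = 88.30 sin 41.1° = 58.05 m/s.
Vertical motion (up positive, ground at y = 0): 4.905 t² − (58.05) t − 21.3 = 0, so t = (58.05 + √(58.05² + 2·9.81·21.3)) / 9.81 = (58.05 + 61.54) / 9.81 = 12.19 s.
At impact: v_y = v_y0 − g t = −61.54 m/s; vₓ = 66.54 m/s.
Angle below horizontal: arctan(|v_y|/vₓ) = arctan(61.54/66.54) = 42.76°.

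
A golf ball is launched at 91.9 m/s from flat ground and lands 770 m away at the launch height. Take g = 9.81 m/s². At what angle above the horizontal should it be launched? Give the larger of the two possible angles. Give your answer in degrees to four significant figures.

Level-ground range R = v₀² sin(2θ)/g ⇒ sin(2θ) = gR/v₀² = 9.81 × 770 / 91.9² = 0.8944.
2θ = 63.43° or 180° − 63.43° = 116.6°, so θ = 31.72° or 58.28°.
The larger angle is 58.28°.

58.28°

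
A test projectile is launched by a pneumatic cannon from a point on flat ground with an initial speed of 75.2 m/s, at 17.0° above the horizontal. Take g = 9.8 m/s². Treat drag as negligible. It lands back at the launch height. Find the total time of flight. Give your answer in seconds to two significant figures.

Horizontal component vₓ = 75.20 cos 17.0° = 71.91 m/s; vertical v_y0 = 75.20 sin 17.0° = 21.99 m/s.
It returns to y = 0 when t = 2 v_y0 / g = 2(21.99)/9.80 = 4.487 s.

4.5 s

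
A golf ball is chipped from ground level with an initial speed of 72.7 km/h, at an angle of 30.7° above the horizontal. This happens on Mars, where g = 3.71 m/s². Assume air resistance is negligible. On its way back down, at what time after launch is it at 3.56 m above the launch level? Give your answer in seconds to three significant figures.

5.19 s

Convert: 72.7 km/h = 72.7/3.6 = 20.19 m/s.
Resolve: vₓ = 20.19 cos 30.7° = 17.36 m/s and v_y0 = 20.19 sin 30.7° = 10.31 m/s.
Require v_y0 t − ½ g t² = 3.56, i.e. 1.855 t² − 10.31 t + 3.56 = 0.
t = [10.31 ± √(10.31² − 2·3.71·3.56)] / 3.71 = (10.31 ± 8.938) / 3.71, so t = 0.3699 s or t = 5.188 s.
The descending-branch root is 5.188 s.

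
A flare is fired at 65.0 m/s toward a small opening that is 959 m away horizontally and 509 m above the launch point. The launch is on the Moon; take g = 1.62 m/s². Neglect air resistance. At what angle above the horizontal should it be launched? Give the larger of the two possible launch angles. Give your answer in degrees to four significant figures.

Trajectory: y = x tanθ − g x² (1 + tan²θ)/(2v₀²). With x = 959, y = 509, v₀ = 65.0, g = 1.62:
176.3 tan²θ − 959 tanθ + (685.3) = 0.
tanθ = [959 ± √(959² − 4 × 176.3 × (685.3))] / (2 × 176.3) = (959 ± 660.6) / 352.6, giving tanθ = 0.8463 or 4.593.
θ = 40.24° or 77.72°; the larger is 77.72°.

77.72°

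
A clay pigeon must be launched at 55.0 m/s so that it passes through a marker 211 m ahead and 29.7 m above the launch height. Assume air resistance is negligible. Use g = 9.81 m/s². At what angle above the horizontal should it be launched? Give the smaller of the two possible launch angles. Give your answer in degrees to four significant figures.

Trajectory: y = x tanθ − g x² (1 + tan²θ)/(2v₀²). With x = 211, y = 29.7, v₀ = 55.0, g = 9.81:
72.19 tan²θ − 211 tanθ + (101.9) = 0.
tanθ = [211 ± √(211² − 4 × 72.19 × (101.9))] / (2 × 72.19) = (211 ± 122.9) / 144.4, giving tanθ = 0.6103 or 2.312.
θ = 31.40° or 66.61°; the smaller is 31.40°.

31.40°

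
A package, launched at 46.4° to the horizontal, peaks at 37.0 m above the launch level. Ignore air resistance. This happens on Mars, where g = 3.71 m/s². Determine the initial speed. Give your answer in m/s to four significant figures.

At the peak v_y = 0, so v_y0 = √(2gH) = √(2 × 3.71 × 37.0) = 16.57 m/s.
v_y0 = v₀ sin θ ⇒ v₀ = 16.57 / sin 46.4° = 22.88 m/s.

22.88 m/s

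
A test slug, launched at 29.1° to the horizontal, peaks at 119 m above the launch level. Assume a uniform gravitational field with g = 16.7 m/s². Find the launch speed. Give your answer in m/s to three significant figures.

At the peak v_y = 0, so v_y0 = √(2gH) = √(2 × 16.7 × 119) = 63.04 m/s.
v_y0 = v₀ sin θ ⇒ v₀ = 63.04 / sin 29.1° = 129.6 m/s.

130 m/s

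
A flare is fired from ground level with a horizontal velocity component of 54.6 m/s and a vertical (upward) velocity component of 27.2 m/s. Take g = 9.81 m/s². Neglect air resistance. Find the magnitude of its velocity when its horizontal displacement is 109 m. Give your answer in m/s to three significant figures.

55.1 m/s

Time to reach x = 109 m: t = x/vₓ = 109/54.60 = 1.996 s.
Vertical velocity there: v_y = v_y0 − g t = 27.20 − 9.81 × 1.996 = 7.616 m/s.
Speed: √(vₓ² + v_y²) = √(54.60² + 7.616²) = 55.13 m/s.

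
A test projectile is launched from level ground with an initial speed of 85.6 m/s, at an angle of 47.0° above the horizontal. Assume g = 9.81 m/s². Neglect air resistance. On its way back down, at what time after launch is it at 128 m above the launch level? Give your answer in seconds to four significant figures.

Resolve: vₓ = 85.60 cos 47.0° = 58.38 m/s and v_y0 = 85.60 sin 47.0° = 62.60 m/s.
Height y(t) = 62.60 t − 4.905 t² = 128 gives 4.905 t² − 62.60 t + 128 = 0.
Quadratic formula: t = (62.60 ± √1407.9) / 9.81 = (62.60 ± 37.52) / 9.81 → t = 2.557 s or 10.21 s.
The descending-branch root is 10.21 s.

10.21 s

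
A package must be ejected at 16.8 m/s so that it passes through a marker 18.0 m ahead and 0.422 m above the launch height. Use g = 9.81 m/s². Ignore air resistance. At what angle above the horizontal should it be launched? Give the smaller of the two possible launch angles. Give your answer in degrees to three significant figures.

Trajectory: y = x tanθ − g x² (1 + tan²θ)/(2v₀²). With x = 18.0, y = 0.422, v₀ = 16.8, g = 9.81:
5.631 tan²θ − 18.0 tanθ + (6.053) = 0.
tanθ = [18.0 ± √(18.0² − 4 × 5.631 × (6.053))] / (2 × 5.631) = (18.0 ± 13.70) / 11.26, giving tanθ = 0.3819 or 2.815.
θ = 20.90° or 70.44°; the smaller is 20.90°.

20.9°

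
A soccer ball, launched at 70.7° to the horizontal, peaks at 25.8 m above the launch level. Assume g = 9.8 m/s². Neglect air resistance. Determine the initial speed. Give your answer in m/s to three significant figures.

At the peak v_y = 0, so v_y0 = √(2gH) = √(2 × 9.80 × 25.8) = 22.49 m/s.
v_y0 = v₀ sin θ ⇒ v₀ = 22.49 / sin 70.7° = 23.83 m/s.

23.8 m/s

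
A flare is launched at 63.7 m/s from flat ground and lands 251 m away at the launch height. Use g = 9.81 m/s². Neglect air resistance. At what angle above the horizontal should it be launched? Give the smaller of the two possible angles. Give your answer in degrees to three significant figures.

18.7°

From R = (v₀²/g) sin 2θ: sin 2θ = 9.81 × 251 / 4057.7 = 0.6068.
2θ = 37.36° or 180° − 37.36° = 142.6°, so θ = 18.68° or 71.32°.
The smaller angle is 18.68°.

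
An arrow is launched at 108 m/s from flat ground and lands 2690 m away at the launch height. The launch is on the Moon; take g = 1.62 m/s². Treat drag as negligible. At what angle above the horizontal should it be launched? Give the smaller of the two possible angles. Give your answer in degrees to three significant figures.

11.0°

Level-ground range R = v₀² sin(2θ)/g ⇒ sin(2θ) = gR/v₀² = 1.62 × 2690 / 108² = 0.3736.
2θ = 21.94° or 180° − 21.94° = 158.1°, so θ = 10.97° or 79.03°.
The smaller angle is 10.97°.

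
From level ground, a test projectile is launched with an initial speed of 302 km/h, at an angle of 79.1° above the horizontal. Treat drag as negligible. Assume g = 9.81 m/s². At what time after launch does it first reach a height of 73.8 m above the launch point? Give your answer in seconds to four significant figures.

Convert: 302 km/h = 302/3.6 = 83.89 m/s.
Resolve: vₓ = 83.89 cos 79.1° = 15.86 m/s and v_y0 = 83.89 sin 79.1° = 82.38 m/s.
Require v_y0 t − ½ g t² = 73.8, i.e. 4.905 t² − 82.38 t + 73.8 = 0.
Quadratic formula: t = (82.38 ± √5337.8) / 9.81 = (82.38 ± 73.06) / 9.81 → t = 0.9496 s or 15.84 s.
The first (ascending) time is 0.9496 s.

0.9496 s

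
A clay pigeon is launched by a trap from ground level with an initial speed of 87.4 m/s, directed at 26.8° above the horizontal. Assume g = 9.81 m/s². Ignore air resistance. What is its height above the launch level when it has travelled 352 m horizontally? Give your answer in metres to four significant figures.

77.95 m

Horizontal component vₓ = 87.40 cos 26.8° = 78.01 m/s; vertical v_y0 = 87.40 sin 26.8° = 39.41 m/s.
At x = 352 m, t = x/vₓ = 352/78.01 = 4.512 s.
Height: y = v_y0 t − ½ g t² = 39.41 × 4.512 − 4.905 × 4.512² = 177.8 − 99.86 = 77.95 m.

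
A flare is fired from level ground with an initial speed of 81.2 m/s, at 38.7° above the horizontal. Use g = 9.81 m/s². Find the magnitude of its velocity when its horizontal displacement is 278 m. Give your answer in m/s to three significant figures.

Resolve: vₓ = 81.20 cos 38.7° = 63.37 m/s and v_y0 = 81.20 sin 38.7° = 50.77 m/s.
x = vₓ t ⇒ t = 278/63.37 = 4.387 s.
Vertical velocity there: v_y = v_y0 − g t = 50.77 − 9.81 × 4.387 = 7.735 m/s.
Speed: √(vₓ² + v_y²) = √(63.37² + 7.735²) = 63.84 m/s.

63.8 m/s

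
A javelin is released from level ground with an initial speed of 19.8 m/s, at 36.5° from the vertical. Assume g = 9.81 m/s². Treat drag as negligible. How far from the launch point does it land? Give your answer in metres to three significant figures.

38.2 m

vₓ = 19.80 sin 36.5° = 11.78 m/s; v_y0 = 19.80 cos 36.5° = 15.92 m/s.
Time aloft: T = 2 v_y0 / g = 2 × 15.92 / 9.81 = 3.245 s.
Horizontal distance R = vₓ T = 11.78 × 3.245 = 38.22 m.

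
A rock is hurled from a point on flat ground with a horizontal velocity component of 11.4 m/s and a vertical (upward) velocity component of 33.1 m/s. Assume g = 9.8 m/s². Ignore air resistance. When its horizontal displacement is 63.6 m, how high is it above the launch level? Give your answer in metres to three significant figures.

32.2 m

Time to reach x = 63.6 m: t = x/vₓ = 63.6/11.40 = 5.579 s.
Height: y = v_y0 t − ½ g t² = 33.10 × 5.579 − 4.900 × 5.579² = 184.7 − 152.5 = 32.15 m.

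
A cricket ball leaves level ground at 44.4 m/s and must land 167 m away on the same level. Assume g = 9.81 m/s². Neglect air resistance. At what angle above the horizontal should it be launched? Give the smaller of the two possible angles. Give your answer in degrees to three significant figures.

28.1°

R = v₀² sin 2θ / g gives sin 2θ = gR/v₀² = 9.81·167/44.4² = 0.8310.
2θ = 56.21° or 180° − 56.21° = 123.8°, so θ = 28.10° or 61.90°.
The smaller angle is 28.10°.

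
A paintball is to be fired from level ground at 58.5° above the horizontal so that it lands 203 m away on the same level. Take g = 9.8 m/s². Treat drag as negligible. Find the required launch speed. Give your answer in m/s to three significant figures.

47.3 m/s

On level ground R = v₀² sin 2θ / g ⇒ v₀ = √(gR / sin 2θ).
v₀ = √(9.80 × 203 / sin 117.0°) = √(1989 / 0.8910) = √2232.8 = 47.25 m/s.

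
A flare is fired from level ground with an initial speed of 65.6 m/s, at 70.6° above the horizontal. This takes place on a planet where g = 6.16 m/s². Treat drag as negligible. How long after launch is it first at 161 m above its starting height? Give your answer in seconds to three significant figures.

Components: vₓ = 65.60 cos 70.6° = 21.79 m/s, v_y0 = 65.60 sin 70.6° = 61.88 m/s.
Require v_y0 t − ½ g t² = 161, i.e. 3.080 t² − 61.88 t + 161 = 0.
t = [61.88 ± √(61.88² − 2·6.16·161)] / 6.16 = (61.88 ± 42.95) / 6.16, so t = 3.072 s or t = 17.02 s.
The first (ascending) time is 3.072 s.

3.07 s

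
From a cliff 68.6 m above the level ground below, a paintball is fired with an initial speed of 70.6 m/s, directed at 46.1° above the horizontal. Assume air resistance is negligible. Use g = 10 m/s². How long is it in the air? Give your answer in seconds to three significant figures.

11.4 s

Resolve: vₓ = 70.60 cos 46.1° = 48.95 m/s and v_y0 = 70.60 sin 46.1° = 50.87 m/s.
Vertical motion (up positive, ground at y = 0): 5.000 t² − (50.87) t − 68.6 = 0, so t = (50.87 + √(50.87² + 2·10.0·68.6)) / 10.0 = (50.87 + 62.93) / 10.0 = 11.38 s.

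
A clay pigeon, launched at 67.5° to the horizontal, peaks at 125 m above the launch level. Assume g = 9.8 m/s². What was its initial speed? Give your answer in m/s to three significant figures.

53.6 m/s

At the peak v_y = 0, so v_y0 = √(2gH) = √(2 × 9.80 × 125) = 49.50 m/s.
v_y0 = v₀ sin θ ⇒ v₀ = 49.50 / sin 67.5° = 53.58 m/s.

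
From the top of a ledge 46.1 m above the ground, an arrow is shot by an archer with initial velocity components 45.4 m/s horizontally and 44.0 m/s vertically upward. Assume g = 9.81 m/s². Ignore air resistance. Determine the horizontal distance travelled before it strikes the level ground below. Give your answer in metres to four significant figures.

Vertical motion (up positive, ground at y = 0): 4.905 t² − (44.00) t − 46.1 = 0, so t = (44.00 + √(44.00² + 2·9.81·46.1)) / 9.81 = (44.00 + 53.30) / 9.81 = 9.918 s.
Horizontal distance: R = vₓ t = 45.40 × 9.918 = 450.3 m.

450.3 m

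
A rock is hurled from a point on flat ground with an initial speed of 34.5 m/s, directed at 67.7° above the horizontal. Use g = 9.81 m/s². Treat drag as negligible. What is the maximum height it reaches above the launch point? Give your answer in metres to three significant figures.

vₓ = 34.50 cos 67.7° = 13.09 m/s; v_y0 = 34.50 sin 67.7° = 31.92 m/s.
At the apex v_y = 0, so H = v_y0²/(2g) = 31.92²/19.62 = 51.93 m.

51.9 m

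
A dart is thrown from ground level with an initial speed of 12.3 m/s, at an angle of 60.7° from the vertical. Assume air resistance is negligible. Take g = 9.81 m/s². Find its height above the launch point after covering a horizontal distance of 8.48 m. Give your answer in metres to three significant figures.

1.69 m

Horizontal component vₓ = 12.30 sin 60.7° = 10.73 m/s; vertical v_y0 = 12.30 cos 60.7° = 6.019 m/s.
At x = 8.48 m, t = x/vₓ = 8.48/10.73 = 0.7906 s.
Height: y = v_y0 t − ½ g t² = 6.019 × 0.7906 − 4.905 × 0.7906² = 4.759 − 3.066 = 1.693 m.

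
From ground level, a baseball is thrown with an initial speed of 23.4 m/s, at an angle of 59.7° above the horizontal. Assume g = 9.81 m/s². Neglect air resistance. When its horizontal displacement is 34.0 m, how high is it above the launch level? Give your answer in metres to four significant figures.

17.50 m

Horizontal component vₓ = 23.40 cos 59.7° = 11.81 m/s; vertical v_y0 = 23.40 sin 59.7° = 20.20 m/s.
At x = 34.0 m, t = x/vₓ = 34.0/11.81 = 2.880 s.
Height: y = v_y0 t − ½ g t² = 20.20 × 2.880 − 4.905 × 2.880² = 58.18 − 40.68 = 17.50 m.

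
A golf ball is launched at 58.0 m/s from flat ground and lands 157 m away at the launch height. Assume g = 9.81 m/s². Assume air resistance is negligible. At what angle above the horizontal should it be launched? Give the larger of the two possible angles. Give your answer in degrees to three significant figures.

From R = (v₀²/g) sin 2θ: sin 2θ = 9.81 × 157 / 3364.0 = 0.4578.
2θ = 27.25° or 180° − 27.25° = 152.8°, so θ = 13.62° or 76.38°.
The larger angle is 76.38°.

76.4°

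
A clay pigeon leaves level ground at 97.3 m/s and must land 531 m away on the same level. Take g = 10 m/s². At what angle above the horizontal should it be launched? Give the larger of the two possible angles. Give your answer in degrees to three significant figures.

72.9°

From R = (v₀²/g) sin 2θ: sin 2θ = 10.0 × 531 / 9467.3 = 0.5609.
2θ = 34.12° or 180° − 34.12° = 145.9°, so θ = 17.06° or 72.94°.
The larger angle is 72.94°.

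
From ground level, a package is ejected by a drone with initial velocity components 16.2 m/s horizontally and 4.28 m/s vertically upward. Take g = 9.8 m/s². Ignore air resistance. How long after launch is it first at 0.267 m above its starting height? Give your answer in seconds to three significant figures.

0.0676 s

Height y(t) = 4.280 t − 4.900 t² = 0.267 gives 4.900 t² − 4.280 t + 0.267 = 0.
t = [4.280 ± √(4.280² − 2·9.80·0.267)] / 9.80 = (4.280 ± 3.617) / 9.80, so t = 0.06762 s or t = 0.8059 s.
The first (ascending) time is 0.06762 s.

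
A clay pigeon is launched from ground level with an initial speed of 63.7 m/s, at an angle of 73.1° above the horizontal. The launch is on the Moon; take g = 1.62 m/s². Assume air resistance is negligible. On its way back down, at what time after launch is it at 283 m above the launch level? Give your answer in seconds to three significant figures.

70.3 s

Components: vₓ = 63.70 cos 73.1° = 18.52 m/s, v_y0 = 63.70 sin 73.1° = 60.95 m/s.
Set y = v_y0 t − ½ g t² = 283: 0.8100 t² − 60.95 t + 283 = 0.
Quadratic formula: t = (60.95 ± √2797.9) / 1.62 = (60.95 ± 52.89) / 1.62 → t = 4.972 s or 70.27 s.
The descending-branch root is 70.27 s.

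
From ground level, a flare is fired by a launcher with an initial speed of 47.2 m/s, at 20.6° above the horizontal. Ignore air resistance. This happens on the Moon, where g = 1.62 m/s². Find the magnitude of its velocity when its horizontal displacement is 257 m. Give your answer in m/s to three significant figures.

44.8 m/s

Components: vₓ = 47.20 cos 20.6° = 44.18 m/s, v_y0 = 47.20 sin 20.6° = 16.61 m/s.
x = vₓ t ⇒ t = 257/44.18 = 5.817 s.
Vertical velocity there: v_y = v_y0 − g t = 16.61 − 1.62 × 5.817 = 7.184 m/s.
Speed: √(vₓ² + v_y²) = √(44.18² + 7.184²) = 44.76 m/s.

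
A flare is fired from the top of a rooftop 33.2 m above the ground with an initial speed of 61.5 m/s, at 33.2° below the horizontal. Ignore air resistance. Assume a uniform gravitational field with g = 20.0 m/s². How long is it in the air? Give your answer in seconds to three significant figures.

Horizontal component vₓ = 61.50 cos 33.2° = 51.46 m/s; vertical v_y0 = −33.68 m/s (downward).
The projectile lands when y = 33.2 + (−33.68) t − ½·20.0·t² = 0. Positive root: t = (−33.68 + √(33.68² + 2·20.0·33.2)) / 20.0 = (−33.68 + 49.62) / 20.0 = 0.7972 s.

0.797 s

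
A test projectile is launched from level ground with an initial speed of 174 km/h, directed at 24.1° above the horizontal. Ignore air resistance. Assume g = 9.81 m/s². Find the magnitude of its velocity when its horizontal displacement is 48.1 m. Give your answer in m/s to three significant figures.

Convert: 174 km/h = 174/3.6 = 48.33 m/s.
Resolve: vₓ = 48.33 cos 24.1° = 44.12 m/s and v_y0 = 48.33 sin 24.1° = 19.74 m/s.
At x = 48.1 m, t = x/vₓ = 48.1/44.12 = 1.090 s.
Vertical velocity there: v_y = v_y0 − g t = 19.74 − 9.81 × 1.090 = 9.041 m/s.
Speed: √(vₓ² + v_y²) = √(44.12² + 9.041²) = 45.04 m/s.

45.0 m/s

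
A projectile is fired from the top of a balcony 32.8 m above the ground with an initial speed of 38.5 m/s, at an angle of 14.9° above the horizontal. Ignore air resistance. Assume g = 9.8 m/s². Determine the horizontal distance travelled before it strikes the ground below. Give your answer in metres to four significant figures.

Horizontal component vₓ = 38.50 cos 14.9° = 37.21 m/s; vertical v_y0 = 38.50 sin 14.9° = 9.900 m/s.
Vertical motion (up positive, ground at y = 0): 4.900 t² − (9.900) t − 32.8 = 0, so t = (9.900 + √(9.900² + 2·9.80·32.8)) / 9.80 = (9.900 + 27.22) / 9.80 = 3.788 s.
Horizontal distance: R = vₓ t = 37.21 × 3.788 = 140.9 m.

140.9 m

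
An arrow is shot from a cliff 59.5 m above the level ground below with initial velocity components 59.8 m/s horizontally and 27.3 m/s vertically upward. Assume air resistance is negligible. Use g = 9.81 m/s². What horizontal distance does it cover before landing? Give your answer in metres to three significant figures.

Vertical motion (up positive, ground at y = 0): 4.905 t² − (27.30) t − 59.5 = 0, so t = (27.30 + √(27.30² + 2·9.81·59.5)) / 9.81 = (27.30 + 43.73) / 9.81 = 7.241 s.
Horizontal distance: R = vₓ t = 59.80 × 7.241 = 433.0 m.

433 m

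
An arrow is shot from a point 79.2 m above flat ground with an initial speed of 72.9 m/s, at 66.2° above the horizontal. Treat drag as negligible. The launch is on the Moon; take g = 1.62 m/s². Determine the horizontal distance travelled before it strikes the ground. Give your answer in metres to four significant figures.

2457 m

vₓ = 72.90 cos 66.2° = 29.42 m/s; v_y0 = 72.90 sin 66.2° = 66.70 m/s.
Vertical motion (up positive, ground at y = 0): 0.8100 t² − (66.70) t − 79.2 = 0, so t = (66.70 + √(66.70² + 2·1.62·79.2)) / 1.62 = (66.70 + 68.60) / 1.62 = 83.52 s.
Horizontal distance: R = vₓ t = 29.42 × 83.52 = 2457 m.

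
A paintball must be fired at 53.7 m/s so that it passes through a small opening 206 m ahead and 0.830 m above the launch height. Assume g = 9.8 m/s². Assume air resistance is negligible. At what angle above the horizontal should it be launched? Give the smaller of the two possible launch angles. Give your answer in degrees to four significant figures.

Trajectory: y = x tanθ − g x² (1 + tan²θ)/(2v₀²). With x = 206, y = 0.830, v₀ = 53.7, g = 9.80:
72.11 tan²θ − 206 tanθ + (72.94) = 0.
tanθ = [206 ± √(206² − 4 × 72.11 × (72.94))] / (2 × 72.11) = (206 ± 146.3) / 144.2, giving tanθ = 0.4141 or 2.443.
θ = 22.49° or 67.74°; the smaller is 22.49°.

22.49°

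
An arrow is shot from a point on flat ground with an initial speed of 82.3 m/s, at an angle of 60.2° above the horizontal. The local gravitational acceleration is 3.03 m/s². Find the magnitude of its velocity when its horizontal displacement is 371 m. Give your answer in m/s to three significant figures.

vₓ = 82.30 cos 60.2° = 40.90 m/s; v_y0 = 82.30 sin 60.2° = 71.42 m/s.
Time to reach x = 371 m: t = x/vₓ = 371/40.90 = 9.071 s.
Vertical velocity there: v_y = v_y0 − g t = 71.42 − 3.03 × 9.071 = 43.93 m/s.
Speed: √(vₓ² + v_y²) = √(40.90² + 43.93²) = 60.02 m/s.

60.0 m/s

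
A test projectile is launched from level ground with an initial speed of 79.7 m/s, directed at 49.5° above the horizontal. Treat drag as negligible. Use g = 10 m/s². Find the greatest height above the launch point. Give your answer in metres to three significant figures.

184 m

Resolve: vₓ = 79.70 cos 49.5° = 51.76 m/s and v_y0 = 79.70 sin 49.5° = 60.60 m/s.
At the apex v_y = 0, so H = v_y0²/(2g) = 60.60²/20.00 = 183.6 m.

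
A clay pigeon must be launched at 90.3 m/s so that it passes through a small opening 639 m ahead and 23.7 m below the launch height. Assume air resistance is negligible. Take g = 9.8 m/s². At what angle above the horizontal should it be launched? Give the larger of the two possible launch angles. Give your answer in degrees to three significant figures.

Trajectory: y = x tanθ − g x² (1 + tan²θ)/(2v₀²). With x = 639, y = −23.7, v₀ = 90.3, g = 9.80:
245.4 tan²θ − 639 tanθ + (221.7) = 0.
tanθ = [639 ± √(639² − 4 × 245.4 × (221.7))] / (2 × 245.4) = (639 ± 436.8) / 490.7, giving tanθ = 0.4121 or 2.192.
θ = 22.40° or 65.48°; the larger is 65.48°.

65.5°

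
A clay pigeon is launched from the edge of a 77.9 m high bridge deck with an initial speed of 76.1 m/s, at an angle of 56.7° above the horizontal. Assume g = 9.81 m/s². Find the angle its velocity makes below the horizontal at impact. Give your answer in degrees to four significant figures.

Resolve: vₓ = 76.10 cos 56.7° = 41.78 m/s and v_y0 = 76.10 sin 56.7° = 63.60 m/s.
With up positive and y = 0 at the ground: y(t) = 77.9 + (63.60) t − 4.905 t². Setting y = 0 and taking the positive root: t = [63.60 + √(63.60² + 2·9.81·77.9)] / 9.81 = (63.60 + 74.66) / 9.81 = 14.09 s.
At impact: v_y = v_y0 − g t = −74.66 m/s; vₓ = 41.78 m/s.
Angle below horizontal: arctan(|v_y|/vₓ) = arctan(74.66/41.78) = 60.77°.

60.77°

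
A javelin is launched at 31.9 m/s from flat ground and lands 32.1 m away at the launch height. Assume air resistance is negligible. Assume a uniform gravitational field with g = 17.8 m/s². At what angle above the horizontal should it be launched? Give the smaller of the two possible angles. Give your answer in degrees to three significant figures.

17.1°

R = v₀² sin 2θ / g gives sin 2θ = gR/v₀² = 17.8·32.1/31.9² = 0.5615.
2θ = 34.16° or 180° − 34.16° = 145.8°, so θ = 17.08° or 72.92°.
The smaller angle is 17.08°.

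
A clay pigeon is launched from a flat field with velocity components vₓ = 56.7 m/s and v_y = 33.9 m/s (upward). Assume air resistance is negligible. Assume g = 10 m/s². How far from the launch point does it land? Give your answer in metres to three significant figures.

384 m

Flight time T = 2 v_y0 / g = 6.780 s.
Range: R = vₓ T = 56.70 × 6.780 = 384.4 m.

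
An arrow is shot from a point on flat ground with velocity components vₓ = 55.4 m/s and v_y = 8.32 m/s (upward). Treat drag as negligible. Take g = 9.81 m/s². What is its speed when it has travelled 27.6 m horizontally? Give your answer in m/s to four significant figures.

At x = 27.6 m, t = x/vₓ = 27.6/55.40 = 0.4982 s.
Vertical velocity there: v_y = v_y0 − g t = 8.320 − 9.81 × 0.4982 = 3.433 m/s.
Speed: √(vₓ² + v_y²) = √(55.40² + 3.433²) = 55.51 m/s.

55.51 m/s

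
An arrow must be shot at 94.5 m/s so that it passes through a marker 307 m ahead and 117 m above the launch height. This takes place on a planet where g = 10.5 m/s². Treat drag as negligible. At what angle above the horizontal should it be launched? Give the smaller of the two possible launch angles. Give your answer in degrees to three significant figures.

32.4°

Trajectory: y = x tanθ − g x² (1 + tan²θ)/(2v₀²). With x = 307, y = 117, v₀ = 94.5, g = 10.5:
55.41 tan²θ − 307 tanθ + (172.4) = 0.
tanθ = [307 ± √(307² − 4 × 55.41 × (172.4))] / (2 × 55.41) = (307 ± 236.7) / 110.8, giving tanθ = 0.6342 or 4.907.
θ = 32.38° or 78.48°; the smaller is 32.38°.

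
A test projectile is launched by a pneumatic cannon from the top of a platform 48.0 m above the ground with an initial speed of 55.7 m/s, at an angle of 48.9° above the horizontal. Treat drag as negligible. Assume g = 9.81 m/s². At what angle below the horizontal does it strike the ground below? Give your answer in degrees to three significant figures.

Horizontal component vₓ = 55.70 cos 48.9° = 36.62 m/s; vertical v_y0 = 55.70 sin 48.9° = 41.97 m/s.
The projectile lands when y = 48.0 + (41.97) t − ½·9.81·t² = 0. Positive root: t = (41.97 + √(41.97² + 2·9.81·48.0)) / 9.81 = (41.97 + 52.00) / 9.81 = 9.579 s.
At impact: v_y = v_y0 − g t = −52.00 m/s; vₓ = 36.62 m/s.
Angle below horizontal: arctan(|v_y|/vₓ) = arctan(52.00/36.62) = 54.85°.

54.8°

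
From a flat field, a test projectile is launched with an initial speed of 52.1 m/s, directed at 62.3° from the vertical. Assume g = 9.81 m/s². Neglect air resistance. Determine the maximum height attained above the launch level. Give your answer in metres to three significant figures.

vₓ = 52.10 sin 62.3° = 46.13 m/s; v_y0 = 52.10 cos 62.3° = 24.22 m/s.
At the apex v_y = 0, so H = v_y0²/(2g) = 24.22²/19.62 = 29.89 m.

29.9 m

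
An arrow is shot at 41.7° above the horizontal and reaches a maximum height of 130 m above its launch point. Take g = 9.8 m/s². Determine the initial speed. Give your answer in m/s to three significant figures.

At the peak v_y = 0, so v_y0 = √(2gH) = √(2 × 9.80 × 130) = 50.48 m/s.
v_y0 = v₀ sin θ ⇒ v₀ = 50.48 / sin 41.7° = 75.88 m/s.

75.9 m/s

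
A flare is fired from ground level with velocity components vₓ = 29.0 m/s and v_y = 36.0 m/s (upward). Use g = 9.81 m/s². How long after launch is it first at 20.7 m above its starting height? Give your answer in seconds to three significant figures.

Height y(t) = 36.00 t − 4.905 t² = 20.7 gives 4.905 t² − 36.00 t + 20.7 = 0.
Quadratic formula: t = (36.00 ± √889.87) / 9.81 = (36.00 ± 29.83) / 9.81 → t = 0.6289 s or 6.711 s.
The first (ascending) time is 0.6289 s.

0.629 s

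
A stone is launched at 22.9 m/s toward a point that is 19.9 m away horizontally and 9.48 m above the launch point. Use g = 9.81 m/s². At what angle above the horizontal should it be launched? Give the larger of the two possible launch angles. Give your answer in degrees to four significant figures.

Trajectory: y = x tanθ − g x² (1 + tan²θ)/(2v₀²). With x = 19.9, y = 9.48, v₀ = 22.9, g = 9.81:
3.704 tan²θ − 19.9 tanθ + (13.18) = 0.
tanθ = [19.9 ± √(19.9² − 4 × 3.704 × (13.18))] / (2 × 3.704) = (19.9 ± 14.17) / 7.408, giving tanθ = 0.7740 or 4.599.
θ = 37.74° or 77.73°; the larger is 77.73°.

77.73°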